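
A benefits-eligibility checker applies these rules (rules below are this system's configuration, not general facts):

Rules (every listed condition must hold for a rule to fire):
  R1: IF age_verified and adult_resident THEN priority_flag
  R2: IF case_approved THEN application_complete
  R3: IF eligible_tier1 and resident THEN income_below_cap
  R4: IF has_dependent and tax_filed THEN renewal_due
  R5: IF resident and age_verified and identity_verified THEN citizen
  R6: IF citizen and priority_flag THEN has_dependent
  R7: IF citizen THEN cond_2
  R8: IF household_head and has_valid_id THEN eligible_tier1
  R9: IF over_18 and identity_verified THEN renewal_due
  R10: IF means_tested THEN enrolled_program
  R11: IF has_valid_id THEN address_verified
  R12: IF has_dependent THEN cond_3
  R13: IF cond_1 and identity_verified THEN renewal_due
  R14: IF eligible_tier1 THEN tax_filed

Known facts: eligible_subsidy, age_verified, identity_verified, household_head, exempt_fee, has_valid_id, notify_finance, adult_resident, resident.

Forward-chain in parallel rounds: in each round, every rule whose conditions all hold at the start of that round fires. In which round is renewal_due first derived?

3

Round 1 — R1, R5, R8, R11, derive priority_flag, citizen, eligible_tier1, address_verified.
Round 2 — R3, R6, R7, R14, derive income_below_cap, has_dependent, cond_2, tax_filed.
Round 3 — R4, R12, derive renewal_due, cond_3.
renewal_due first appears in round 3.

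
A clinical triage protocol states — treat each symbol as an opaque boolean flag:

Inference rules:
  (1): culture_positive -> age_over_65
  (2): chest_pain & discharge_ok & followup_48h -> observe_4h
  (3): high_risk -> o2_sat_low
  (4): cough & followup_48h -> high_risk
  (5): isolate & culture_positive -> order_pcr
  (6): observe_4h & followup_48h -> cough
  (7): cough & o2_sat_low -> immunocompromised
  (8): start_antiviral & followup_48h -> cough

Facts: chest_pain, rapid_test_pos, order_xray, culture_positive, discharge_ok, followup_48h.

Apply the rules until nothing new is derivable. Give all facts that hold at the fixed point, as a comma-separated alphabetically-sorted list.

age_over_65, chest_pain, cough, culture_positive, discharge_ok, followup_48h, high_risk, immunocompromised, o2_sat_low, observe_4h, order_xray, rapid_test_pos

Round 1 fires (1), (2), giving age_over_65, observe_4h.
Round 2 fires (6), giving cough.
Round 3 fires (4), giving high_risk.
Round 4 fires (3), giving o2_sat_low.
Round 5 fires (7), giving immunocompromised.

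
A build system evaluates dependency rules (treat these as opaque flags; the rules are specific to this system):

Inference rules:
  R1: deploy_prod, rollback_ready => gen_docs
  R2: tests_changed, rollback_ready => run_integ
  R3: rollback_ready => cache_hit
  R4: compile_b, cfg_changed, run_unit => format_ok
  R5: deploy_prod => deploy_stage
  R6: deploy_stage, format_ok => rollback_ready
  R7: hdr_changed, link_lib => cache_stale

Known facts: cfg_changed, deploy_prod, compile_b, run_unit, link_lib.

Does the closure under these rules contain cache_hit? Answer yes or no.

Round 1 — R4, R5, derive format_ok, deploy_stage.
Round 2 — R6, derive rollback_ready.
Round 3 — R1, R3, derive gen_docs, cache_hit.
cache_hit appears in round 3, so it is derivable.

yes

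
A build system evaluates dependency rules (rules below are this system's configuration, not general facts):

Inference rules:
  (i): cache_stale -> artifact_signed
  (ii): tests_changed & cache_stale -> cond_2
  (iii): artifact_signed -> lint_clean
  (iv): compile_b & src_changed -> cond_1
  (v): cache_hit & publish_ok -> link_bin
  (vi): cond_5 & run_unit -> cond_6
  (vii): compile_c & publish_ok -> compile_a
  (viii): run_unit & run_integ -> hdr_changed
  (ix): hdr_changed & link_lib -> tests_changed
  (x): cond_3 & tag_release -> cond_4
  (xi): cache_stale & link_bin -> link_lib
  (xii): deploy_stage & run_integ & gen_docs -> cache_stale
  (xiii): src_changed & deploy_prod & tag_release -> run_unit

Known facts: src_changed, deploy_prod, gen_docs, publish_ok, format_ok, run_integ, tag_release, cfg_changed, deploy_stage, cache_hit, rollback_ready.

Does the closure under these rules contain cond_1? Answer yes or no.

[1] (v) [cache_hit & publish_ok -> link_bin]; (xii) [deploy_stage & run_integ & gen_docs -> cache_stale]; (xiii) [src_changed & deploy_prod & tag_release -> run_unit]. ⇒ new: link_bin, cache_stale, run_unit.
[2] (i) [cache_stale -> artifact_signed]; (viii) [run_unit & run_integ -> hdr_changed]; (xi) [cache_stale & link_bin -> link_lib]. ⇒ new: artifact_signed, hdr_changed, link_lib.
[3] (iii) [artifact_signed -> lint_clean]; (ix) [hdr_changed & link_lib -> tests_changed]. ⇒ new: lint_clean, tests_changed.
[4] (ii) [tests_changed & cache_stale -> cond_2]. ⇒ new: cond_2.
Fixed point reached. cond_1 is concluded only by (iv); (iv) needs compile_b (never derived).

no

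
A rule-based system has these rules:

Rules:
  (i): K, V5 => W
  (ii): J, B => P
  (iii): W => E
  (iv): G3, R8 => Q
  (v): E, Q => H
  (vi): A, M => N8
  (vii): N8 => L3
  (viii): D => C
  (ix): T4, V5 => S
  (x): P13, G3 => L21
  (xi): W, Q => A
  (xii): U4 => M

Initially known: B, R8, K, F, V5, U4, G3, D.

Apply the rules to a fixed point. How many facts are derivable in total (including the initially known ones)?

[1] (i) [K, V5 => W]; (iv) [G3, R8 => Q]; (viii) [D => C]; (xii) [U4 => M]. ⇒ new: W, Q, C, M.
[2] (iii) [W => E]; (xi) [W, Q => A]. ⇒ new: E, A.
[3] (v) [E, Q => H]; (vi) [A, M => N8]. ⇒ new: H, N8.
[4] (vii) [N8 => L3]. ⇒ new: L3.
Closure: {A, B, C, D, E, F, G3, H, K, L3, M, N8, Q, R8, U4, V5, W} — 17 facts.

17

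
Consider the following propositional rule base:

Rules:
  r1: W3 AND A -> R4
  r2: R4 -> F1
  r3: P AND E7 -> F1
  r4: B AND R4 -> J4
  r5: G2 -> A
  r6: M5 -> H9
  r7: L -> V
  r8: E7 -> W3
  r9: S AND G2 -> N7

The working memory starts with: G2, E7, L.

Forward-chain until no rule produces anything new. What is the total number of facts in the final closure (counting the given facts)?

Round 1: r5 [G2 -> A]; r7 [L -> V]; r8 [E7 -> W3]. Adds A, V, W3.
Round 2: r1 [W3 AND A -> R4]. Adds R4.
Round 3: r2 [R4 -> F1]. Adds F1.
Closure: {A, E7, F1, G2, L, R4, V, W3} — 8 facts.

8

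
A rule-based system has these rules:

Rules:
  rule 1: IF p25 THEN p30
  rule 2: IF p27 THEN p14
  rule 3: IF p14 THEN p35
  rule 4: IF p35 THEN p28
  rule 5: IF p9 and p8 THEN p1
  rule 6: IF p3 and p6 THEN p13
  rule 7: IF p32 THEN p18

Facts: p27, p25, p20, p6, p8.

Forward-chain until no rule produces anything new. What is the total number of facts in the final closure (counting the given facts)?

Round 1: rule 1 [IF p25 THEN p30]; rule 2 [IF p27 THEN p14]. Adds p30, p14.
Round 2: rule 3 [IF p14 THEN p35]. Adds p35.
Round 3: rule 4 [IF p35 THEN p28]. Adds p28.
Closure: {p14, p20, p25, p27, p28, p30, p35, p6, p8} — 9 facts.

9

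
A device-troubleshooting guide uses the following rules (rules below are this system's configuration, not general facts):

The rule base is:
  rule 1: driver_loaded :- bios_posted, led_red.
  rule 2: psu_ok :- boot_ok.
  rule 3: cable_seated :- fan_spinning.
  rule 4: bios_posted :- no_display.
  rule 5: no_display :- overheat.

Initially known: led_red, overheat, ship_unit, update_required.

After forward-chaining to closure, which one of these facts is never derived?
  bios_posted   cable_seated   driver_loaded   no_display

Round 1: rule 5 [no_display :- overheat.]. New: no_display.
Round 2: rule 4 [bios_posted :- no_display.]. New: bios_posted.
Round 3: rule 1 [driver_loaded :- bios_posted, led_red.]. New: driver_loaded.
Derived: no_display (round 1), driver_loaded (round 3), bios_posted (round 2). cable_seated never appears in any round.

cable_seated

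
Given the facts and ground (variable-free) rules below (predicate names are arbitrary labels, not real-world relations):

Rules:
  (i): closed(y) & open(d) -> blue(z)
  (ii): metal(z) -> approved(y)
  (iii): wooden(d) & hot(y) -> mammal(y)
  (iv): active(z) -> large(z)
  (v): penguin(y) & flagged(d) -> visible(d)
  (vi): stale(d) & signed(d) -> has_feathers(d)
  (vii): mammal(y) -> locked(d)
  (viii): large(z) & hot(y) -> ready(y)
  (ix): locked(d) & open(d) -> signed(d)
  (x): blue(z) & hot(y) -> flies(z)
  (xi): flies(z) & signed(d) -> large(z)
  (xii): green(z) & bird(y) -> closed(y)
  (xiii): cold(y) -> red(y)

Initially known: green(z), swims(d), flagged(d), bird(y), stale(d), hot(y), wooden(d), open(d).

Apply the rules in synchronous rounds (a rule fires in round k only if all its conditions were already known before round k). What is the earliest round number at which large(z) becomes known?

4

Round 1 — (iii), (xii), derive mammal(y), closed(y).
Round 2 — (i), (vii), derive blue(z), locked(d).
Round 3 — (ix), (x), derive signed(d), flies(z).
Round 4 — (vi), (xi), derive has_feathers(d), large(z).
large(z) first appears in round 4.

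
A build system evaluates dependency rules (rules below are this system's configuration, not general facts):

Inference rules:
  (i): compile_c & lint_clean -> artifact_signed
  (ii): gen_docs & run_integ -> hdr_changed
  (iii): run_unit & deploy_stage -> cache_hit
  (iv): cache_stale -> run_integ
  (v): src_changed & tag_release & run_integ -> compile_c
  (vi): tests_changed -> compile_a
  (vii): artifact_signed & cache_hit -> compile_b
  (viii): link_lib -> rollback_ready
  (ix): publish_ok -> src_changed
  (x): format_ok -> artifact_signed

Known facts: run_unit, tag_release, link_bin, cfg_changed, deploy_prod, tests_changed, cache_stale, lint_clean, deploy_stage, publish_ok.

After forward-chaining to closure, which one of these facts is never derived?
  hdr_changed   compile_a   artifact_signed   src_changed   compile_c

hdr_changed

Round 1: (iii) [run_unit & deploy_stage -> cache_hit]; (iv) [cache_stale -> run_integ]; (vi) [tests_changed -> compile_a]; (ix) [publish_ok -> src_changed]. New: cache_hit, run_integ, compile_a, src_changed.
Round 2: (v) [src_changed & tag_release & run_integ -> compile_c]. New: compile_c.
Round 3: (i) [compile_c & lint_clean -> artifact_signed]. New: artifact_signed.
Round 4: (vii) [artifact_signed & cache_hit -> compile_b]. New: compile_b.
Derived: compile_a (round 1), compile_c (round 2), src_changed (round 1), artifact_signed (round 3). hdr_changed never appears in any round.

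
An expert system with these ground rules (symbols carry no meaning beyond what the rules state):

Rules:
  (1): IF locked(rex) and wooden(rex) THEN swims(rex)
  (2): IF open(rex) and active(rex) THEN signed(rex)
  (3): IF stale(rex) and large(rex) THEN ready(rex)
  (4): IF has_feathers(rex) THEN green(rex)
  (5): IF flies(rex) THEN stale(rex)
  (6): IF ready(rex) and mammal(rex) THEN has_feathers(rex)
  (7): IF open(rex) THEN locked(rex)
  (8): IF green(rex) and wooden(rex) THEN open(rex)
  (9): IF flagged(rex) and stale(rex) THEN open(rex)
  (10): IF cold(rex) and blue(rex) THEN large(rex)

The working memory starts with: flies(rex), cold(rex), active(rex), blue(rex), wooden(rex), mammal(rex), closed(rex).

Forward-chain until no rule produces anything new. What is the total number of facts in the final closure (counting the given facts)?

Round 1: (5) [IF flies(rex) THEN stale(rex)]; (10) [IF cold(rex) and blue(rex) THEN large(rex)]. Adds stale(rex), large(rex).
Round 2: (3) [IF stale(rex) and large(rex) THEN ready(rex)]. Adds ready(rex).
Round 3: (6) [IF ready(rex) and mammal(rex) THEN has_feathers(rex)]. Adds has_feathers(rex).
Round 4: (4) [IF has_feathers(rex) THEN green(rex)]. Adds green(rex).
Round 5: (8) [IF green(rex) and wooden(rex) THEN open(rex)]. Adds open(rex).
Round 6: (2) [IF open(rex) and active(rex) THEN signed(rex)]; (7) [IF open(rex) THEN locked(rex)]. Adds signed(rex), locked(rex).
Round 7: (1) [IF locked(rex) and wooden(rex) THEN swims(rex)]. Adds swims(rex).
Closure: {active(rex), blue(rex), closed(rex), cold(rex), flies(rex), green(rex), has_feathers(rex), large(rex), locked(rex), mammal(rex), open(rex), ready(rex), signed(rex), stale(rex), swims(rex), wooden(rex)} — 16 facts.

16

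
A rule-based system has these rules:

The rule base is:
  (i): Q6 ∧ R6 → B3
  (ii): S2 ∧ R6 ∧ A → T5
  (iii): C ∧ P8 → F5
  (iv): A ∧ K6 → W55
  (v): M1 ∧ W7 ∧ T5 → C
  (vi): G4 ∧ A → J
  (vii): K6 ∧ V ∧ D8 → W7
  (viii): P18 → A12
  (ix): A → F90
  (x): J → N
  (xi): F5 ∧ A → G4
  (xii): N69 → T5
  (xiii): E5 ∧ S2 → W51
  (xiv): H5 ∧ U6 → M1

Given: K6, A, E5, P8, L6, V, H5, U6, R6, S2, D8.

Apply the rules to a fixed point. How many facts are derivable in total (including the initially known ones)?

22

Round 1: (ii) [S2 ∧ R6 ∧ A → T5]; (iv) [A ∧ K6 → W55]; (vii) [K6 ∧ V ∧ D8 → W7]; (ix) [A → F90]; (xiii) [E5 ∧ S2 → W51]; (xiv) [H5 ∧ U6 → M1]. Adds T5, W55, W7, F90, W51, M1.
Round 2: (v) [M1 ∧ W7 ∧ T5 → C]. Adds C.
Round 3: (iii) [C ∧ P8 → F5]. Adds F5.
Round 4: (xi) [F5 ∧ A → G4]. Adds G4.
Round 5: (vi) [G4 ∧ A → J]. Adds J.
Round 6: (x) [J → N]. Adds N.
Closure: {A, C, D8, E5, F5, F90, G4, H5, J, K6, L6, M1, N, P8, R6, S2, T5, U6, V, W51, W55, W7} — 22 facts.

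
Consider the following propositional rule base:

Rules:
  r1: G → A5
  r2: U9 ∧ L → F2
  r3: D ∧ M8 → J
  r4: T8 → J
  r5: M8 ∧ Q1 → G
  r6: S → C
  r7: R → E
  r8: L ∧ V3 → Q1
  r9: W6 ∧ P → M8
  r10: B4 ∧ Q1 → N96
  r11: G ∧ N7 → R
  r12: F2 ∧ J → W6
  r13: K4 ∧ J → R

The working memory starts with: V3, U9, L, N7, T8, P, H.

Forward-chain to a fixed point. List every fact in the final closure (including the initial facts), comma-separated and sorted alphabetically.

A5, E, F2, G, H, J, L, M8, N7, P, Q1, R, T8, U9, V3, W6

Round 1 — r2, r4, r8, derive F2, J, Q1.
Round 2 — r12, derive W6.
Round 3 — r9, derive M8.
Round 4 — r5, derive G.
Round 5 — r1, r11, derive A5, R.
Round 6 — r7, derive E.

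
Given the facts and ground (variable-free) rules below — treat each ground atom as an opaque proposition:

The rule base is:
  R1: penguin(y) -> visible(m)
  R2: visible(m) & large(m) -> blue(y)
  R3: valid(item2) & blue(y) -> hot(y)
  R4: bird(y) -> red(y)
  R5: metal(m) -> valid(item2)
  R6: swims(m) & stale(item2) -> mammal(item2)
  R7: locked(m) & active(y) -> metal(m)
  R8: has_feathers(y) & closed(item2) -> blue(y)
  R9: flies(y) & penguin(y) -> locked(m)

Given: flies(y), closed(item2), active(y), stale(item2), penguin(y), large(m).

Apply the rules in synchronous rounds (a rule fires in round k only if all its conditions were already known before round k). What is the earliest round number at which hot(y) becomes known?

4

Round 1: R1 [penguin(y) -> visible(m)]; R9 [flies(y) & penguin(y) -> locked(m)]. New: visible(m), locked(m).
Round 2: R2 [visible(m) & large(m) -> blue(y)]; R7 [locked(m) & active(y) -> metal(m)]. New: blue(y), metal(m).
Round 3: R5 [metal(m) -> valid(item2)]. New: valid(item2).
Round 4: R3 [valid(item2) & blue(y) -> hot(y)]. New: hot(y).
hot(y) first appears in round 4.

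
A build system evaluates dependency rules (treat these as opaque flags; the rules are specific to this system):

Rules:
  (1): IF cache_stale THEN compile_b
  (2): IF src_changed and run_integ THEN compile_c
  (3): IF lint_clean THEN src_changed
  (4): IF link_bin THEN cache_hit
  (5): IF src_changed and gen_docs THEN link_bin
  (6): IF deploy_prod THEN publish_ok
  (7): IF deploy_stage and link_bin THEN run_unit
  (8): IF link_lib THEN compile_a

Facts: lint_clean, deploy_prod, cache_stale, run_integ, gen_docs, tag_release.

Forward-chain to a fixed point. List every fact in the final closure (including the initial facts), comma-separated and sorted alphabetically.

cache_hit, cache_stale, compile_b, compile_c, deploy_prod, gen_docs, link_bin, lint_clean, publish_ok, run_integ, src_changed, tag_release

Round 1: (1) [IF cache_stale THEN compile_b]; (3) [IF lint_clean THEN src_changed]; (6) [IF deploy_prod THEN publish_ok]. Adds compile_b, src_changed, publish_ok.
Round 2: (2) [IF src_changed and run_integ THEN compile_c]; (5) [IF src_changed and gen_docs THEN link_bin]. Adds compile_c, link_bin.
Round 3: (4) [IF link_bin THEN cache_hit]. Adds cache_hit.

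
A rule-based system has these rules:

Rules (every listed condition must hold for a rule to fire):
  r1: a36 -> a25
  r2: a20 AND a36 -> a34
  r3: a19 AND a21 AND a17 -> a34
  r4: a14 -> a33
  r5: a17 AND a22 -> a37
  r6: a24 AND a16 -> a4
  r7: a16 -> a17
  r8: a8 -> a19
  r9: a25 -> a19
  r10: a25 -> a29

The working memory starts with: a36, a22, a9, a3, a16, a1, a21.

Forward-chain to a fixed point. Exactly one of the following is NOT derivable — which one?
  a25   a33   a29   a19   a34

Round 1 — r1, r7, derive a25, a17.
Round 2 — r5, r9, r10, derive a37, a19, a29.
Round 3 — r3, derive a34.
Derived: a19 (round 2), a34 (round 3), a25 (round 1), a29 (round 2). a33 never appears in any round.

a33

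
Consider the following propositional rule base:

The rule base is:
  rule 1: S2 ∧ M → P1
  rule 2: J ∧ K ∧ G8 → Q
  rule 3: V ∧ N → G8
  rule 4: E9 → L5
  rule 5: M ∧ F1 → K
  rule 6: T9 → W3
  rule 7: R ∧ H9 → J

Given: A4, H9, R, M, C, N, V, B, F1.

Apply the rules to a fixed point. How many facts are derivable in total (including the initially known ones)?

13

[1] rule 3 [V ∧ N → G8]; rule 5 [M ∧ F1 → K]; rule 7 [R ∧ H9 → J]. ⇒ new: G8, K, J.
[2] rule 2 [J ∧ K ∧ G8 → Q]. ⇒ new: Q.
Closure: {A4, B, C, F1, G8, H9, J, K, M, N, Q, R, V} — 13 facts.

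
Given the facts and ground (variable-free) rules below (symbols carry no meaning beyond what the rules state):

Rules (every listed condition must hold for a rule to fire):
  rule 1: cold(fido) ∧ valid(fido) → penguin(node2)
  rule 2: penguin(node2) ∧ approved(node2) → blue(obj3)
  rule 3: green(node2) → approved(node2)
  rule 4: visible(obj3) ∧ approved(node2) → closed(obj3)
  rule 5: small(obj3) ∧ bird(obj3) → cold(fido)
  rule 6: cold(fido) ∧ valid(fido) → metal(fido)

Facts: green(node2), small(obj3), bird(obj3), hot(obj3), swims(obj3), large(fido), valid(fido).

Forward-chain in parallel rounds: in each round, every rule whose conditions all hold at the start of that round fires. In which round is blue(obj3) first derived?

Round 1: rule 3 [green(node2) → approved(node2)]; rule 5 [small(obj3) ∧ bird(obj3) → cold(fido)]. Adds approved(node2), cold(fido).
Round 2: rule 1 [cold(fido) ∧ valid(fido) → penguin(node2)]; rule 6 [cold(fido) ∧ valid(fido) → metal(fido)]. Adds penguin(node2), metal(fido).
Round 3: rule 2 [penguin(node2) ∧ approved(node2) → blue(obj3)]. Adds blue(obj3).
blue(obj3) first appears in round 3.

3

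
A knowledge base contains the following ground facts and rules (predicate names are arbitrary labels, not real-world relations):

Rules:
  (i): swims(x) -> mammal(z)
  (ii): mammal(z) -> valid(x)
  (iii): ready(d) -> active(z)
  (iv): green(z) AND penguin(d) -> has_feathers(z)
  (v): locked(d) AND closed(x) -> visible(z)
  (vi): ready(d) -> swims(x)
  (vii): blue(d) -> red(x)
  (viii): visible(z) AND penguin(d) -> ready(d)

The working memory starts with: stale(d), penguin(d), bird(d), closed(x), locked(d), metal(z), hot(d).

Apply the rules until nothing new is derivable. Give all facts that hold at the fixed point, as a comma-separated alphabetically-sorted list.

Round 1: (v) [locked(d) AND closed(x) -> visible(z)]. Adds visible(z).
Round 2: (viii) [visible(z) AND penguin(d) -> ready(d)]. Adds ready(d).
Round 3: (iii) [ready(d) -> active(z)]; (vi) [ready(d) -> swims(x)]. Adds active(z), swims(x).
Round 4: (i) [swims(x) -> mammal(z)]. Adds mammal(z).
Round 5: (ii) [mammal(z) -> valid(x)]. Adds valid(x).

active(z), bird(d), closed(x), hot(d), locked(d), mammal(z), metal(z), penguin(d), ready(d), stale(d), swims(x), valid(x), visible(z)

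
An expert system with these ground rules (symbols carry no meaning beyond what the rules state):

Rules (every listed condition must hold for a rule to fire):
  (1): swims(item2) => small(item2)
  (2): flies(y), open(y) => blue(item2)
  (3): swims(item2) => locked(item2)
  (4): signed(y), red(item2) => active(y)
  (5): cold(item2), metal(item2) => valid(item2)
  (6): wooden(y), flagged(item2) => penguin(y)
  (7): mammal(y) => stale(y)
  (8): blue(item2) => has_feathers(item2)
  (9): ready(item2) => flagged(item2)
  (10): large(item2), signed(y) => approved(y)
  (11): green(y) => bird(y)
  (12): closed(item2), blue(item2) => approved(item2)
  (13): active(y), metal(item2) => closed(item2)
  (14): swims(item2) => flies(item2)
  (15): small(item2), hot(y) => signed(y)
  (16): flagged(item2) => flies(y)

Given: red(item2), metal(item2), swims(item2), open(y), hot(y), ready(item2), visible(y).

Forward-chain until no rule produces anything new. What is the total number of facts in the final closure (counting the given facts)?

[1] (1) [swims(item2) => small(item2)]; (3) [swims(item2) => locked(item2)]; (9) [ready(item2) => flagged(item2)]; (14) [swims(item2) => flies(item2)]. ⇒ new: small(item2), locked(item2), flagged(item2), flies(item2).
[2] (15) [small(item2), hot(y) => signed(y)]; (16) [flagged(item2) => flies(y)]. ⇒ new: signed(y), flies(y).
[3] (2) [flies(y), open(y) => blue(item2)]; (4) [signed(y), red(item2) => active(y)]. ⇒ new: blue(item2), active(y).
[4] (8) [blue(item2) => has_feathers(item2)]; (13) [active(y), metal(item2) => closed(item2)]. ⇒ new: has_feathers(item2), closed(item2).
[5] (12) [closed(item2), blue(item2) => approved(item2)]. ⇒ new: approved(item2).
Closure: {active(y), approved(item2), blue(item2), closed(item2), flagged(item2), flies(item2), flies(y), has_feathers(item2), hot(y), locked(item2), metal(item2), open(y), ready(item2), red(item2), signed(y), small(item2), swims(item2), visible(y)} — 18 facts.

18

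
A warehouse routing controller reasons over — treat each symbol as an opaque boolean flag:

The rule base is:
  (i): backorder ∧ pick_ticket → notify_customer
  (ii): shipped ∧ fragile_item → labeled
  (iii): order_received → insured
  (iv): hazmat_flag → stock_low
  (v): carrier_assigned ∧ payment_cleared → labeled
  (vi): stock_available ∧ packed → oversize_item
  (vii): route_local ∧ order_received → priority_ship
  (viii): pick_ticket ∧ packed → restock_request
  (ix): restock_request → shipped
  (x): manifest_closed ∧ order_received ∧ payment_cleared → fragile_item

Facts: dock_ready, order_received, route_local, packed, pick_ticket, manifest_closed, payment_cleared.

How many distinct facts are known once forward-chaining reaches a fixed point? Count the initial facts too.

13

Round 1: (iii) [order_received → insured]; (vii) [route_local ∧ order_received → priority_ship]; (viii) [pick_ticket ∧ packed → restock_request]; (x) [manifest_closed ∧ order_received ∧ payment_cleared → fragile_item]. New: insured, priority_ship, restock_request, fragile_item.
Round 2: (ix) [restock_request → shipped]. New: shipped.
Round 3: (ii) [shipped ∧ fragile_item → labeled]. New: labeled.
Closure: {dock_ready, fragile_item, insured, labeled, manifest_closed, order_received, packed, payment_cleared, pick_ticket, priority_ship, restock_request, route_local, shipped} — 13 facts.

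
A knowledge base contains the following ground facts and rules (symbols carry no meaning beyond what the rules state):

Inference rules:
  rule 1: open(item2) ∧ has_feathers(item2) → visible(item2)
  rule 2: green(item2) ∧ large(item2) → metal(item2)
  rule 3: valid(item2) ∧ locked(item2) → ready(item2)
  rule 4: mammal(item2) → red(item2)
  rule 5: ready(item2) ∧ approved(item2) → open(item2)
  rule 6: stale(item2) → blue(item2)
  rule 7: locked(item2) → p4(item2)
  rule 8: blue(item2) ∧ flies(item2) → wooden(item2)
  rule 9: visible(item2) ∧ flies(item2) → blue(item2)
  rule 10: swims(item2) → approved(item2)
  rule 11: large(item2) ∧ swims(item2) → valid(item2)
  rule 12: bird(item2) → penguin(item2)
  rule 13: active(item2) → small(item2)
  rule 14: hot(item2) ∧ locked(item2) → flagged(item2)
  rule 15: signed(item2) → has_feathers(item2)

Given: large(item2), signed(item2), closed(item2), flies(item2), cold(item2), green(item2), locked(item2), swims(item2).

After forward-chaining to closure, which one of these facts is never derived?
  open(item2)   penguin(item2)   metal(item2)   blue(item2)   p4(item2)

penguin(item2)

Round 1: rule 2 [green(item2) ∧ large(item2) → metal(item2)]; rule 7 [locked(item2) → p4(item2)]; rule 10 [swims(item2) → approved(item2)]; rule 11 [large(item2) ∧ swims(item2) → valid(item2)]; rule 15 [signed(item2) → has_feathers(item2)]. Adds metal(item2), p4(item2), approved(item2), valid(item2), has_feathers(item2).
Round 2: rule 3 [valid(item2) ∧ locked(item2) → ready(item2)]. Adds ready(item2).
Round 3: rule 5 [ready(item2) ∧ approved(item2) → open(item2)]. Adds open(item2).
Round 4: rule 1 [open(item2) ∧ has_feathers(item2) → visible(item2)]. Adds visible(item2).
Round 5: rule 9 [visible(item2) ∧ flies(item2) → blue(item2)]. Adds blue(item2).
Round 6: rule 8 [blue(item2) ∧ flies(item2) → wooden(item2)]. Adds wooden(item2).
Derived: open(item2) (round 3), p4(item2) (round 1), blue(item2) (round 5), metal(item2) (round 1). penguin(item2) never appears in any round.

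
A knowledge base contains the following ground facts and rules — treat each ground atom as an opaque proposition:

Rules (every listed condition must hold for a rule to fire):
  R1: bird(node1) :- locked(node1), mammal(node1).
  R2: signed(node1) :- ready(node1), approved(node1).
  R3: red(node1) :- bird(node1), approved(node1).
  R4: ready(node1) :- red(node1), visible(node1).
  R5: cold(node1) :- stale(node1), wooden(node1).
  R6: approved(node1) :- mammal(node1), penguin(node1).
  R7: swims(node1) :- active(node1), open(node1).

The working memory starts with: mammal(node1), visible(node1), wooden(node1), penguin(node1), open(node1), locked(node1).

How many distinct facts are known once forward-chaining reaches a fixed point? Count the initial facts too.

11

Round 1: R1 [bird(node1) :- locked(node1), mammal(node1).]; R6 [approved(node1) :- mammal(node1), penguin(node1).]. New: bird(node1), approved(node1).
Round 2: R3 [red(node1) :- bird(node1), approved(node1).]. New: red(node1).
Round 3: R4 [ready(node1) :- red(node1), visible(node1).]. New: ready(node1).
Round 4: R2 [signed(node1) :- ready(node1), approved(node1).]. New: signed(node1).
Closure: {approved(node1), bird(node1), locked(node1), mammal(node1), open(node1), penguin(node1), ready(node1), red(node1), signed(node1), visible(node1), wooden(node1)} — 11 facts.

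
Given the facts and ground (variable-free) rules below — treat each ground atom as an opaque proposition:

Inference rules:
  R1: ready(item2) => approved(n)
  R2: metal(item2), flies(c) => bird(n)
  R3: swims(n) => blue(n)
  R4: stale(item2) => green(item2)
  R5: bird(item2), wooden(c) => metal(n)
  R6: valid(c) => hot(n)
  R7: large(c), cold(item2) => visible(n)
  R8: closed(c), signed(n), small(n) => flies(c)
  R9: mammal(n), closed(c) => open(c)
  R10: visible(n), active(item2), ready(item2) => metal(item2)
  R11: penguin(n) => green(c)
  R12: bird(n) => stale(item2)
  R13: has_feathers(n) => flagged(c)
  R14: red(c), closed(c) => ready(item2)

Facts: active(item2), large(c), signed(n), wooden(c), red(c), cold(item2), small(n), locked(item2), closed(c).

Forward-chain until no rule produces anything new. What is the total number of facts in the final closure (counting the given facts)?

17

Round 1 fires R7, R8, R14, giving visible(n), flies(c), ready(item2).
Round 2 fires R1, R10, giving approved(n), metal(item2).
Round 3 fires R2, giving bird(n).
Round 4 fires R12, giving stale(item2).
Round 5 fires R4, giving green(item2).
Closure: {active(item2), approved(n), bird(n), closed(c), cold(item2), flies(c), green(item2), large(c), locked(item2), metal(item2), ready(item2), red(c), signed(n), small(n), stale(item2), visible(n), wooden(c)} — 17 facts.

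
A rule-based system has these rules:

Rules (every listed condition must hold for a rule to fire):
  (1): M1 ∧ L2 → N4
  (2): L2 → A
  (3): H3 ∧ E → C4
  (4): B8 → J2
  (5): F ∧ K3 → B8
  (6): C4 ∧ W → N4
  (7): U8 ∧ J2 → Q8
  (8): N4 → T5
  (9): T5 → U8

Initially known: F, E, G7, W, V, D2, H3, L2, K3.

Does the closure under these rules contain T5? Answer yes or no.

yes

[1] (2) [L2 → A]; (3) [H3 ∧ E → C4]; (5) [F ∧ K3 → B8]. ⇒ new: A, C4, B8.
[2] (4) [B8 → J2]; (6) [C4 ∧ W → N4]. ⇒ new: J2, N4.
[3] (8) [N4 → T5]. ⇒ new: T5.
[4] (9) [T5 → U8]. ⇒ new: U8.
[5] (7) [U8 ∧ J2 → Q8]. ⇒ new: Q8.
T5 appears in round 3, so it is derivable.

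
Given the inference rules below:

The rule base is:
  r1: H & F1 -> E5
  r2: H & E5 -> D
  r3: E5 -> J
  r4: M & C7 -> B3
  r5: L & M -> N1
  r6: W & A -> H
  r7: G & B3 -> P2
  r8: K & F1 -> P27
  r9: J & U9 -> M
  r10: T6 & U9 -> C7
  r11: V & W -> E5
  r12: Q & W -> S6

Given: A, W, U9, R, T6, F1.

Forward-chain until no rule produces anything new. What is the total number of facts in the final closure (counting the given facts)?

13

[1] r6 [W & A -> H]; r10 [T6 & U9 -> C7]. ⇒ new: H, C7.
[2] r1 [H & F1 -> E5]. ⇒ new: E5.
[3] r2 [H & E5 -> D]; r3 [E5 -> J]. ⇒ new: D, J.
[4] r9 [J & U9 -> M]. ⇒ new: M.
[5] r4 [M & C7 -> B3]. ⇒ new: B3.
Closure: {A, B3, C7, D, E5, F1, H, J, M, R, T6, U9, W} — 13 facts.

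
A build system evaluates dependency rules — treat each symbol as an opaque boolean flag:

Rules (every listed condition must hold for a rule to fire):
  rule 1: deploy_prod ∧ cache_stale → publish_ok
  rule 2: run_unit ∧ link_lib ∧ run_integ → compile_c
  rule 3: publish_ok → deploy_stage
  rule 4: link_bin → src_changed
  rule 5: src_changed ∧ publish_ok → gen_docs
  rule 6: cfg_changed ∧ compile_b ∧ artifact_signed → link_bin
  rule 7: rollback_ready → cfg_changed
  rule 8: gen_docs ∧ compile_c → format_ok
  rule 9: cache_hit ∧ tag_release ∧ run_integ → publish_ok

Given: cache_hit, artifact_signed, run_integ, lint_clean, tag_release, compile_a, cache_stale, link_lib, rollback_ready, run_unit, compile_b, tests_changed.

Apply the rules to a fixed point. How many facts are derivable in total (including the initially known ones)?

20

[1] rule 2 [run_unit ∧ link_lib ∧ run_integ → compile_c]; rule 7 [rollback_ready → cfg_changed]; rule 9 [cache_hit ∧ tag_release ∧ run_integ → publish_ok]. ⇒ new: compile_c, cfg_changed, publish_ok.
[2] rule 3 [publish_ok → deploy_stage]; rule 6 [cfg_changed ∧ compile_b ∧ artifact_signed → link_bin]. ⇒ new: deploy_stage, link_bin.
[3] rule 4 [link_bin → src_changed]. ⇒ new: src_changed.
[4] rule 5 [src_changed ∧ publish_ok → gen_docs]. ⇒ new: gen_docs.
[5] rule 8 [gen_docs ∧ compile_c → format_ok]. ⇒ new: format_ok.
Closure: {artifact_signed, cache_hit, cache_stale, cfg_changed, compile_a, compile_b, compile_c, deploy_stage, format_ok, gen_docs, link_bin, link_lib, lint_clean, publish_ok, rollback_ready, run_integ, run_unit, src_changed, tag_release, tests_changed} — 20 facts.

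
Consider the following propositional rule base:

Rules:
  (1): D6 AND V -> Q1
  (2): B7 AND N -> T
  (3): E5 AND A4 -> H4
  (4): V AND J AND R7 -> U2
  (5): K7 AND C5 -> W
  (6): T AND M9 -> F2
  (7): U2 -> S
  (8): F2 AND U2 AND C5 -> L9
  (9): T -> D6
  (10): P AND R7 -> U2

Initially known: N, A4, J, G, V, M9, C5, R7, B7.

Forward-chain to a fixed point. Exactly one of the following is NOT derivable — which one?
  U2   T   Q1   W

W

[1] (2) [B7 AND N -> T]; (4) [V AND J AND R7 -> U2]. ⇒ new: T, U2.
[2] (6) [T AND M9 -> F2]; (7) [U2 -> S]; (9) [T -> D6]. ⇒ new: F2, S, D6.
[3] (1) [D6 AND V -> Q1]; (8) [F2 AND U2 AND C5 -> L9]. ⇒ new: Q1, L9.
Derived: U2 (round 1), T (round 1), Q1 (round 3). W never appears in any round.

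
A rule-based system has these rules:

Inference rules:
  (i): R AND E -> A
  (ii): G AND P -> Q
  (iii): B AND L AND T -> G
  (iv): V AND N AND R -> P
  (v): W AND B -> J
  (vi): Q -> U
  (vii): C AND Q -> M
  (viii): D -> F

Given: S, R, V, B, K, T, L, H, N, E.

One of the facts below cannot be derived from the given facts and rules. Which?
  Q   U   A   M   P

M

Round 1 — (i), (iii), (iv), derive A, G, P.
Round 2 — (ii), derive Q.
Round 3 — (vi), derive U.
Derived: P (round 1), U (round 3), A (round 1), Q (round 2). M never appears in any round.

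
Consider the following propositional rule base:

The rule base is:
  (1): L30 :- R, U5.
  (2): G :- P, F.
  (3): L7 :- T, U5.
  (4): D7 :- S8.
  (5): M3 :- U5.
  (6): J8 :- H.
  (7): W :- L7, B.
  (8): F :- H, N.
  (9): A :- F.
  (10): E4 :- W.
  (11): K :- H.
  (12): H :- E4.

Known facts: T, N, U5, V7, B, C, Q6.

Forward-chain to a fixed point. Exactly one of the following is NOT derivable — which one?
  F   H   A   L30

Round 1: (3) [L7 :- T, U5.]; (5) [M3 :- U5.]. New: L7, M3.
Round 2: (7) [W :- L7, B.]. New: W.
Round 3: (10) [E4 :- W.]. New: E4.
Round 4: (12) [H :- E4.]. New: H.
Round 5: (6) [J8 :- H.]; (8) [F :- H, N.]; (11) [K :- H.]. New: J8, F, K.
Round 6: (9) [A :- F.]. New: A.
Derived: F (round 5), H (round 4), A (round 6). L30 never appears in any round.

L30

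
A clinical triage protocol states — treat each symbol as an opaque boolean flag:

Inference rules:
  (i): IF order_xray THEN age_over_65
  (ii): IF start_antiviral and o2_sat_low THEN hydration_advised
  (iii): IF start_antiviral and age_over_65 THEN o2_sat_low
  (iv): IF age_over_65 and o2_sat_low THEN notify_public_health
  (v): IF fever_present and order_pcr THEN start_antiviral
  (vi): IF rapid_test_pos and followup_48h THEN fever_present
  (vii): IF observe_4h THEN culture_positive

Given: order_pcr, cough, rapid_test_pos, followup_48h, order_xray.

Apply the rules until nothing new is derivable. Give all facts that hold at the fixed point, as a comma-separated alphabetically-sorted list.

age_over_65, cough, fever_present, followup_48h, hydration_advised, notify_public_health, o2_sat_low, order_pcr, order_xray, rapid_test_pos, start_antiviral

[1] (i) [IF order_xray THEN age_over_65]; (vi) [IF rapid_test_pos and followup_48h THEN fever_present]. ⇒ new: age_over_65, fever_present.
[2] (v) [IF fever_present and order_pcr THEN start_antiviral]. ⇒ new: start_antiviral.
[3] (iii) [IF start_antiviral and age_over_65 THEN o2_sat_low]. ⇒ new: o2_sat_low.
[4] (ii) [IF start_antiviral and o2_sat_low THEN hydration_advised]; (iv) [IF age_over_65 and o2_sat_low THEN notify_public_health]. ⇒ new: hydration_advised, notify_public_health.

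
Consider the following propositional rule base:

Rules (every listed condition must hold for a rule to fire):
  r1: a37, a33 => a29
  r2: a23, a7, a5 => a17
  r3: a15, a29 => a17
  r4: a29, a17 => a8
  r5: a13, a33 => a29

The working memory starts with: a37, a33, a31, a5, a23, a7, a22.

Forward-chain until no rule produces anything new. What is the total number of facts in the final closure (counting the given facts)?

Round 1 fires r1, r2, giving a29, a17.
Round 2 fires r4, giving a8.
Closure: {a17, a22, a23, a29, a31, a33, a37, a5, a7, a8} — 10 facts.

10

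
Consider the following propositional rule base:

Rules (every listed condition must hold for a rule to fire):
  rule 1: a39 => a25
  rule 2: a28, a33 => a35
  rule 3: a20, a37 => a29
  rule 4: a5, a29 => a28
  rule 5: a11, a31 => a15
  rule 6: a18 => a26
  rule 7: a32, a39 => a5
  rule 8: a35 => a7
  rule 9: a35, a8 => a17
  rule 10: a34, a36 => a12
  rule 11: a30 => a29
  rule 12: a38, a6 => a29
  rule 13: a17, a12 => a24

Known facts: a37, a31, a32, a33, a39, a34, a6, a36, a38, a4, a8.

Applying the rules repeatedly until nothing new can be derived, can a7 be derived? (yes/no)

yes

Round 1: rule 1 [a39 => a25]; rule 7 [a32, a39 => a5]; rule 10 [a34, a36 => a12]; rule 12 [a38, a6 => a29]. Adds a25, a5, a12, a29.
Round 2: rule 4 [a5, a29 => a28]. Adds a28.
Round 3: rule 2 [a28, a33 => a35]. Adds a35.
Round 4: rule 8 [a35 => a7]; rule 9 [a35, a8 => a17]. Adds a7, a17.
Round 5: rule 13 [a17, a12 => a24]. Adds a24.
a7 appears in round 4, so it is derivable.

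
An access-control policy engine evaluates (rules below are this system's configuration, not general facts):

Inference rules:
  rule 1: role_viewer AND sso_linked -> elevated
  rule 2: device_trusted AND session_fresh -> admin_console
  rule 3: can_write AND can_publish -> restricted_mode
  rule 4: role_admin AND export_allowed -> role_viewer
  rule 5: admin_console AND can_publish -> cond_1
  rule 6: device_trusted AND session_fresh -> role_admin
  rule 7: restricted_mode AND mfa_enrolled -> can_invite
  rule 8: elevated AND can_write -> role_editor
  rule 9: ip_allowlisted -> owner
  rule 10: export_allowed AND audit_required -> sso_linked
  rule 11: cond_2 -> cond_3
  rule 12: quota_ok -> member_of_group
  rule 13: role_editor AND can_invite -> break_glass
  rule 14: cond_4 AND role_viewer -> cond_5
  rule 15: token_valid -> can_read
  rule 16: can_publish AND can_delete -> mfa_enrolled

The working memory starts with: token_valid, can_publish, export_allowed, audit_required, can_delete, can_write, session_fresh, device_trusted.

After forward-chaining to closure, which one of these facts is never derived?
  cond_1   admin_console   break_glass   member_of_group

member_of_group

Round 1 — rule 2, rule 3, rule 6, rule 10, rule 15, rule 16, derive admin_console, restricted_mode, role_admin, sso_linked, can_read, mfa_enrolled.
Round 2 — rule 4, rule 5, rule 7, derive role_viewer, cond_1, can_invite.
Round 3 — rule 1, derive elevated.
Round 4 — rule 8, derive role_editor.
Round 5 — rule 13, derive break_glass.
Derived: admin_console (round 1), cond_1 (round 2), break_glass (round 5). member_of_group never appears in any round.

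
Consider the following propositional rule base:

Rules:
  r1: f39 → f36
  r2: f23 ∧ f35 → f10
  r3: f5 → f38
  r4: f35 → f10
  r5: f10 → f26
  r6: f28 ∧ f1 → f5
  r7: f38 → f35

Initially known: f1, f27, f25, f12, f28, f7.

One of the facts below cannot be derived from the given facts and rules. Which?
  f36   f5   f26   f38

f36

Round 1: r6 [f28 ∧ f1 → f5]. New: f5.
Round 2: r3 [f5 → f38]. New: f38.
Round 3: r7 [f38 → f35]. New: f35.
Round 4: r4 [f35 → f10]. New: f10.
Round 5: r5 [f10 → f26]. New: f26.
Derived: f5 (round 1), f38 (round 2), f26 (round 5). f36 never appears in any round.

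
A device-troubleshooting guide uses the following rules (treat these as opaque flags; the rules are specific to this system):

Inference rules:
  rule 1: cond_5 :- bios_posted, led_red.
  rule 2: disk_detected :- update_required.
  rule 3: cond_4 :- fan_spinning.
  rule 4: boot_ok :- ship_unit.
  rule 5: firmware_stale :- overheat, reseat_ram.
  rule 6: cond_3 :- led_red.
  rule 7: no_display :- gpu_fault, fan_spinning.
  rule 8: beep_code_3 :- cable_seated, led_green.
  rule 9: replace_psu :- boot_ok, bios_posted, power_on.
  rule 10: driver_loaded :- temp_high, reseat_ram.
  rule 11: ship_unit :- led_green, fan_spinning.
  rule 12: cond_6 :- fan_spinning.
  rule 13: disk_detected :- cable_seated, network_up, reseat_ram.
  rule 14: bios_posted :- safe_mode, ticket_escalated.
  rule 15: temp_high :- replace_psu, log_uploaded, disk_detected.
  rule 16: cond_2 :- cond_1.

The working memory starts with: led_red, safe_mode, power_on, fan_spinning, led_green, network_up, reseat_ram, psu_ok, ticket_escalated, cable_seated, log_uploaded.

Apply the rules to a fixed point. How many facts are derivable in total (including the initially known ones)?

Round 1: rule 3 [cond_4 :- fan_spinning.]; rule 6 [cond_3 :- led_red.]; rule 8 [beep_code_3 :- cable_seated, led_green.]; rule 11 [ship_unit :- led_green, fan_spinning.]; rule 12 [cond_6 :- fan_spinning.]; rule 13 [disk_detected :- cable_seated, network_up, reseat_ram.]; rule 14 [bios_posted :- safe_mode, ticket_escalated.]. New: cond_4, cond_3, beep_code_3, ship_unit, cond_6, disk_detected, bios_posted.
Round 2: rule 1 [cond_5 :- bios_posted, led_red.]; rule 4 [boot_ok :- ship_unit.]. New: cond_5, boot_ok.
Round 3: rule 9 [replace_psu :- boot_ok, bios_posted, power_on.]. New: replace_psu.
Round 4: rule 15 [temp_high :- replace_psu, log_uploaded, disk_detected.]. New: temp_high.
Round 5: rule 10 [driver_loaded :- temp_high, reseat_ram.]. New: driver_loaded.
Closure: {beep_code_3, bios_posted, boot_ok, cable_seated, cond_3, cond_4, cond_5, cond_6, disk_detected, driver_loaded, fan_spinning, led_green, led_red, log_uploaded, network_up, power_on, psu_ok, replace_psu, reseat_ram, safe_mode, ship_unit, temp_high, ticket_escalated} — 23 facts.

23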